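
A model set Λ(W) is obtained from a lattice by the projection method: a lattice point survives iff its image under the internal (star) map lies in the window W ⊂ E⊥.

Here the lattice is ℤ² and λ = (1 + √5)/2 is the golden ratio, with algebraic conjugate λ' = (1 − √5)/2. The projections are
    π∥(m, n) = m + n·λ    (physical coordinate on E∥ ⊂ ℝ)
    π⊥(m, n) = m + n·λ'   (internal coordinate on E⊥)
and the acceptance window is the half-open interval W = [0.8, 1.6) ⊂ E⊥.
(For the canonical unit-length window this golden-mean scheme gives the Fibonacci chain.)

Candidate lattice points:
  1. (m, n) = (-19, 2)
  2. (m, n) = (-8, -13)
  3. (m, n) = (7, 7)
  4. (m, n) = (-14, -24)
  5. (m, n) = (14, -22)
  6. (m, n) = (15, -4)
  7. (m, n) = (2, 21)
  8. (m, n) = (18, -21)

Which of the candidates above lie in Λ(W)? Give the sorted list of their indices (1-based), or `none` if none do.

4

λ' = (1−√5)/2 ≈ -0.618034.
[1] lift (-19,2): star map gives -20.236068; window check 0.8 ≤ -20.236068 < 1.6 is false → out
[2] lift (-8,-13): star map gives 0.034442; window check 0.8 ≤ 0.034442 < 1.6 is false → out
[3] lift (7,7): star map gives 2.673762; window check 0.8 ≤ 2.673762 < 1.6 is false → out
[4] lift (-14,-24): star map gives 0.832816; window check 0.8 ≤ 0.832816 < 1.6 is true → IN Λ
[5] lift (14,-22): star map gives 27.596748; window check 0.8 ≤ 27.596748 < 1.6 is false → out
[6] lift (15,-4): star map gives 17.472136; window check 0.8 ≤ 17.472136 < 1.6 is false → out
[7] lift (2,21): star map gives -10.978714; window check 0.8 ≤ -10.978714 < 1.6 is false → out
[8] lift (18,-21): star map gives 30.978714; window check 0.8 ≤ 30.978714 < 1.6 is false → out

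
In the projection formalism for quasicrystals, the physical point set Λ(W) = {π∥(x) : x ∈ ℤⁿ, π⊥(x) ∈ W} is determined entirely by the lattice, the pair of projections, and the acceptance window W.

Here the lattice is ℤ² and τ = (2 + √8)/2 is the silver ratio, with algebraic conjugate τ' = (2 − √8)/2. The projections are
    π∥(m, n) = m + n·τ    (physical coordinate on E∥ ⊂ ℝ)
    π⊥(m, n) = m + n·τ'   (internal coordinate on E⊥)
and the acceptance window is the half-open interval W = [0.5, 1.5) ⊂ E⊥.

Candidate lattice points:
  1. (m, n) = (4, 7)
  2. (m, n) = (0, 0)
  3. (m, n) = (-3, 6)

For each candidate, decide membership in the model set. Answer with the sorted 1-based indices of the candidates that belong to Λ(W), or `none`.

Compute τ' = (2−√8)/2 = -0.41421, so π⊥(m,n) = m -0.41421·n.
[1] lift (4,7): star map gives 1.10051; window check 0.5 ≤ 1.10051 < 1.5 is true → IN Λ
[2] lift (0,0): star map gives 0.00000; window check 0.5 ≤ 0.00000 < 1.5 is false → out
[3] lift (-3,6): star map gives -5.48528; window check 0.5 ≤ -5.48528 < 1.5 is false → out

1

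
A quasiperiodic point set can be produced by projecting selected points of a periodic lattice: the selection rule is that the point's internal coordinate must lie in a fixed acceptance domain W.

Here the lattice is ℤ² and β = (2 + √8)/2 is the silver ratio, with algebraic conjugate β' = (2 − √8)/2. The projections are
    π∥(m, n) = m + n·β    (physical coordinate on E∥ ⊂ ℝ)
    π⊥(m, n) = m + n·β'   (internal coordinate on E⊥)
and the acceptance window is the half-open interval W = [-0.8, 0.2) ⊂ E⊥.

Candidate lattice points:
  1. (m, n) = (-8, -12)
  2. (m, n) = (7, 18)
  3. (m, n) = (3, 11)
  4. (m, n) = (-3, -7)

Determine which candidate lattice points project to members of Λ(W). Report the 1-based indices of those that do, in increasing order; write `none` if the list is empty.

Numerically β ≈ 2.414214 and β' = −1/β ≈ -0.414214.
[1] lift (-8,-12): star map gives -3.029437; window check -0.8 ≤ -3.029437 < 0.2 is false → out
[2] lift (7,18): star map gives -0.455844; window check -0.8 ≤ -0.455844 < 0.2 is true → IN Λ
[3] lift (3,11): star map gives -1.556349; window check -0.8 ≤ -1.556349 < 0.2 is false → out
[4] lift (-3,-7): star map gives -0.100505; window check -0.8 ≤ -0.100505 < 0.2 is true → IN Λ

2, 4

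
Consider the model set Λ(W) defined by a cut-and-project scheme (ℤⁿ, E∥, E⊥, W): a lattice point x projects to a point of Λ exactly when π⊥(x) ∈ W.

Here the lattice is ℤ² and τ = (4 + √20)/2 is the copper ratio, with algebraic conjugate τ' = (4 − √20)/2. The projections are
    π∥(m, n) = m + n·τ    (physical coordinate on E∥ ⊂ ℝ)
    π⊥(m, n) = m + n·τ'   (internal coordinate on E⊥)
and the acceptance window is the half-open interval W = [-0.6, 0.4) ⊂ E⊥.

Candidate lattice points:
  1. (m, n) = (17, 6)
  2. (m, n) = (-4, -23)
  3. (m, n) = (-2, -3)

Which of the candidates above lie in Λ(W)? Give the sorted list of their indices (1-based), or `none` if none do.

τ' = (4−√20)/2 ≈ -0.2361.
#1 (17,6): internal coord 17 + (6)·τ' = +15.5836; +15.5836 ∉ [-0.6, 0.4) → out
#2 (-4,-23): internal coord -4 + (-23)·τ' = +1.4296; +1.4296 ∉ [-0.6, 0.4) → out
#3 (-2,-3): internal coord -2 + (-3)·τ' = -1.2918; -1.2918 ∉ [-0.6, 0.4) → out

none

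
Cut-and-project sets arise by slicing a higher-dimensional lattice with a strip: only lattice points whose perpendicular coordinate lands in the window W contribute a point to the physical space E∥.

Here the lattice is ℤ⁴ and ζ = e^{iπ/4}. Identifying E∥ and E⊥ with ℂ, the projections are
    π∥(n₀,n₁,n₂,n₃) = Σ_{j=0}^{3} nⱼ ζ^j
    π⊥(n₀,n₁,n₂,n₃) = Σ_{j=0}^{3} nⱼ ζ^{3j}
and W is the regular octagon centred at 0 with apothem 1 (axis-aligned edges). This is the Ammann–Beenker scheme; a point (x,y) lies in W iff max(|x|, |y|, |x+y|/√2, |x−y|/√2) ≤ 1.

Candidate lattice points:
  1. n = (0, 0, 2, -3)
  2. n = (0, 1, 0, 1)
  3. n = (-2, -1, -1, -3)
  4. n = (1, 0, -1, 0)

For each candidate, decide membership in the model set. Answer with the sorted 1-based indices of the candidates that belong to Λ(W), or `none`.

none

With ζ = e^{iπ/4} the internal vectors are ζ^0,ζ^3,ζ^6,ζ^9.
#1 (0, 0, 2, -3): internal (-2.12132, -4.12132); octagon support 4.41421 vs apothem 1 → ∉ W
#2 (0, 1, 0, 1): internal (0.00000, 1.41421); octagon support 1.41421 vs apothem 1 → ∉ W
#3 (-2, -1, -1, -3): internal (-3.41421, -1.82843); octagon support 3.70711 vs apothem 1 → ∉ W
#4 (1, 0, -1, 0): internal (1.00000, 1.00000); octagon support 1.41421 vs apothem 1 → ∉ W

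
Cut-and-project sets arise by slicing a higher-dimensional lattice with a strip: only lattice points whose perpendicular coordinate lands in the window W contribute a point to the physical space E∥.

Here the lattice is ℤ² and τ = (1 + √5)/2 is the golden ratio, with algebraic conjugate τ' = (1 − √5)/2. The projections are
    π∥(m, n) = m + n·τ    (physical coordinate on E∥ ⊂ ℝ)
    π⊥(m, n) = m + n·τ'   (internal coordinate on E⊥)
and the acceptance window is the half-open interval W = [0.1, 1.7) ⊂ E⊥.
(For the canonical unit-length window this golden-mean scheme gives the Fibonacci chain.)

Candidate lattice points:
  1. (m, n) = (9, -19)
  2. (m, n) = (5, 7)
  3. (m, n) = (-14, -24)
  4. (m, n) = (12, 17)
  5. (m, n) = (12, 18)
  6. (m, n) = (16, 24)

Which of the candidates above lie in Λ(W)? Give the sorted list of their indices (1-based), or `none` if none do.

Compute τ' = (1−√5)/2 = -0.6180, so π⊥(m,n) = m -0.6180·n.
#1 (9,-19): internal coord 9 + (-19)·τ' = +20.7426; +20.7426 ∉ [0.1, 1.7) → out
#2 (5,7): internal coord 5 + (7)·τ' = +0.6738; +0.6738 ∈ [0.1, 1.7) → IN Λ
#3 (-14,-24): internal coord -14 + (-24)·τ' = +0.8328; +0.8328 ∈ [0.1, 1.7) → IN Λ
#4 (12,17): internal coord 12 + (17)·τ' = +1.4934; +1.4934 ∈ [0.1, 1.7) → IN Λ
#5 (12,18): internal coord 12 + (18)·τ' = +0.8754; +0.8754 ∈ [0.1, 1.7) → IN Λ
#6 (16,24): internal coord 16 + (24)·τ' = +1.1672; +1.1672 ∈ [0.1, 1.7) → IN Λ

2, 3, 4, 5, 6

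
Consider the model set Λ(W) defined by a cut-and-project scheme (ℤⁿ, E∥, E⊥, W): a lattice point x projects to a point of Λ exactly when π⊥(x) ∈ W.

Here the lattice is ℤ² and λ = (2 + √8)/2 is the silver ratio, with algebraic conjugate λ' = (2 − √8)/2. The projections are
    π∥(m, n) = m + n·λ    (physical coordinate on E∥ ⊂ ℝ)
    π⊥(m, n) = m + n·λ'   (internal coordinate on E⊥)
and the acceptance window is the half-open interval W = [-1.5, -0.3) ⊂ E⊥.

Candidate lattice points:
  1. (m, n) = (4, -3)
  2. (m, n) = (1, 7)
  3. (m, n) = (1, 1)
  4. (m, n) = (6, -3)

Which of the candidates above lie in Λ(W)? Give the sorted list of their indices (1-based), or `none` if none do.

none

Numerically λ ≈ 2.414214 and λ' = −1/λ ≈ -0.414214.
#1 (4,-3): internal coord 4 + (-3)·λ' = +5.242641; +5.242641 ∉ [-1.5, -0.3) → out
#2 (1,7): internal coord 1 + (7)·λ' = -1.899495; -1.899495 ∉ [-1.5, -0.3) → out
#3 (1,1): internal coord 1 + (1)·λ' = +0.585786; +0.585786 ∉ [-1.5, -0.3) → out
#4 (6,-3): internal coord 6 + (-3)·λ' = +7.242641; +7.242641 ∉ [-1.5, -0.3) → out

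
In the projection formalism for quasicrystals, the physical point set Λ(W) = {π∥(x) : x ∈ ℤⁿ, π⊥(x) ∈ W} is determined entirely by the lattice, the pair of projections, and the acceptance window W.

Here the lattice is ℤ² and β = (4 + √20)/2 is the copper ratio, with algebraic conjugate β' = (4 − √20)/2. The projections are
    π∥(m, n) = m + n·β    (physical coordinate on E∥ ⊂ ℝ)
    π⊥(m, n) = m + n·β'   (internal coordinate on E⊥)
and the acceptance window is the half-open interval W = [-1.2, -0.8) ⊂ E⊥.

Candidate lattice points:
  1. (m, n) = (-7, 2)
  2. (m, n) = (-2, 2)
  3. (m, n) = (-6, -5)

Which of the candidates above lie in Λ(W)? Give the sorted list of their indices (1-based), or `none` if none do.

Numerically β ≈ 4.23607 and β' = −1/β ≈ -0.23607.
#1 (-7,2): internal coord -7 + (2)·β' = -7.47214; -7.47214 ∉ [-1.2, -0.8) → out
#2 (-2,2): internal coord -2 + (2)·β' = -2.47214; -2.47214 ∉ [-1.2, -0.8) → out
#3 (-6,-5): internal coord -6 + (-5)·β' = -4.81966; -4.81966 ∉ [-1.2, -0.8) → out

none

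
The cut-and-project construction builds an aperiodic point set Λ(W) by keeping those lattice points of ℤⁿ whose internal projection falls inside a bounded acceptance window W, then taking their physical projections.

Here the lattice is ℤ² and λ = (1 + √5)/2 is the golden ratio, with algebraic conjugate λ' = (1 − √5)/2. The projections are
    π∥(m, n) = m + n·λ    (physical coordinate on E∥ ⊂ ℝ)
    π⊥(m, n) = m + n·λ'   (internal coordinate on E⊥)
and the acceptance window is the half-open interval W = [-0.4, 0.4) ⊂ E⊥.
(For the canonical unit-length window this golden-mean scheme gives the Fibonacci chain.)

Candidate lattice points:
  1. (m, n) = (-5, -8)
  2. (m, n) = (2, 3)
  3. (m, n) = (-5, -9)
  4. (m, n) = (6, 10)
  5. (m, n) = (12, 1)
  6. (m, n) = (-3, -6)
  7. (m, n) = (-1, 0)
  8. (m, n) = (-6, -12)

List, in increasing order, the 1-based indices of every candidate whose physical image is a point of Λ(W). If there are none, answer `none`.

λ' = (1−√5)/2 ≈ -0.6180.
[1] lift (-5,-8): star map gives -0.0557; window check -0.4 ≤ -0.0557 < 0.4 is true → IN Λ
[2] lift (2,3): star map gives 0.1459; window check -0.4 ≤ 0.1459 < 0.4 is true → IN Λ
[3] lift (-5,-9): star map gives 0.5623; window check -0.4 ≤ 0.5623 < 0.4 is false → out
[4] lift (6,10): star map gives -0.1803; window check -0.4 ≤ -0.1803 < 0.4 is true → IN Λ
[5] lift (12,1): star map gives 11.3820; window check -0.4 ≤ 11.3820 < 0.4 is false → out
[6] lift (-3,-6): star map gives 0.7082; window check -0.4 ≤ 0.7082 < 0.4 is false → out
[7] lift (-1,0): star map gives -1.0000; window check -0.4 ≤ -1.0000 < 0.4 is false → out
[8] lift (-6,-12): star map gives 1.4164; window check -0.4 ≤ 1.4164 < 0.4 is false → out

1, 2, 4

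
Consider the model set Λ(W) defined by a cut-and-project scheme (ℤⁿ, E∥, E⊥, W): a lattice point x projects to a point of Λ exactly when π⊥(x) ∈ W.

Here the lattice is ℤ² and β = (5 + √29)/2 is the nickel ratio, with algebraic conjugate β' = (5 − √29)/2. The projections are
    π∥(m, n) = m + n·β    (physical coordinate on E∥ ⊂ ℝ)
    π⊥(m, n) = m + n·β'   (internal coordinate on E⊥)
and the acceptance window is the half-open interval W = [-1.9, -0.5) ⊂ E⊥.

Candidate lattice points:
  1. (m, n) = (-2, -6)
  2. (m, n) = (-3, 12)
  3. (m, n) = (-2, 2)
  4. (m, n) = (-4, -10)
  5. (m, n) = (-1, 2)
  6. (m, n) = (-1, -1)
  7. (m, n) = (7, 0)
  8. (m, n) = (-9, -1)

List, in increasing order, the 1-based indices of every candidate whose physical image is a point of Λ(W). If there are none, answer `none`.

Compute β' = (5−√29)/2 = -0.192582, so π⊥(m,n) = m -0.192582·n.
candidate 1: (m,n)=(-2,-6) → π∥ = -2-6·β ≈ -33.155494, π⊥ = -2-6·β' ≈ -0.844506 ∈ [-1.9, -0.5) ⇒ IN Λ
candidate 2: (m,n)=(-3,12) → π∥ = -3+12·β ≈ 59.310989, π⊥ = -3+12·β' ≈ -5.310989 ∉ [-1.9, -0.5) ⇒ out
candidate 3: (m,n)=(-2,2) → π∥ = -2+2·β ≈ 8.385165, π⊥ = -2+2·β' ≈ -2.385165 ∉ [-1.9, -0.5) ⇒ out
candidate 4: (m,n)=(-4,-10) → π∥ = -4-10·β ≈ -55.925824, π⊥ = -4-10·β' ≈ -2.074176 ∉ [-1.9, -0.5) ⇒ out
candidate 5: (m,n)=(-1,2) → π∥ = -1+2·β ≈ 9.385165, π⊥ = -1+2·β' ≈ -1.385165 ∈ [-1.9, -0.5) ⇒ IN Λ
candidate 6: (m,n)=(-1,-1) → π∥ = -1-1·β ≈ -6.192582, π⊥ = -1-1·β' ≈ -0.807418 ∈ [-1.9, -0.5) ⇒ IN Λ
candidate 7: (m,n)=(7,0) → π∥ = 7+0·β ≈ 7.000000, π⊥ = 7+0·β' ≈ 7.000000 ∉ [-1.9, -0.5) ⇒ out
candidate 8: (m,n)=(-9,-1) → π∥ = -9-1·β ≈ -14.192582, π⊥ = -9-1·β' ≈ -8.807418 ∉ [-1.9, -0.5) ⇒ out

1, 5, 6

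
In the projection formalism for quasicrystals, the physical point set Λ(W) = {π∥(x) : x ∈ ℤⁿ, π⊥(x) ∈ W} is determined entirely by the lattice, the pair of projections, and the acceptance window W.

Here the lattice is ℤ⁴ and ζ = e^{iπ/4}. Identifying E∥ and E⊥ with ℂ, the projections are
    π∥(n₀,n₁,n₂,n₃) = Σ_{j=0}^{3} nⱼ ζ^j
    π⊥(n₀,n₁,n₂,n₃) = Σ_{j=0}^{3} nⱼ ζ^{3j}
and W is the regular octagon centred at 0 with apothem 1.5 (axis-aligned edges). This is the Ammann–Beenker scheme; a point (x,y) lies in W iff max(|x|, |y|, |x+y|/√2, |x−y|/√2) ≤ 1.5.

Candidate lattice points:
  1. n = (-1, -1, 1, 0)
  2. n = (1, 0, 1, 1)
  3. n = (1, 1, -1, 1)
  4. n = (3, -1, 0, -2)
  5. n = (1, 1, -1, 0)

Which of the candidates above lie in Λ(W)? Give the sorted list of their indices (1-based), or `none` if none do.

Internal map: ζ^{3j} for j=0..3 gives (1,0), (−√2/2,√2/2), (0,−1), (√2/2,√2/2).
#1 (-1, -1, 1, 0): internal (-0.2929, -1.7071); octagon support 1.7071 vs apothem 1.5 → ∉ W
#2 (1, 0, 1, 1): internal (1.7071, -0.2929); octagon support 1.7071 vs apothem 1.5 → ∉ W
#3 (1, 1, -1, 1): internal (1.0000, 2.4142); octagon support 2.4142 vs apothem 1.5 → ∉ W
#4 (3, -1, 0, -2): internal (2.2929, -2.1213); octagon support 3.1213 vs apothem 1.5 → ∉ W
#5 (1, 1, -1, 0): internal (0.2929, 1.7071); octagon support 1.7071 vs apothem 1.5 → ∉ W

none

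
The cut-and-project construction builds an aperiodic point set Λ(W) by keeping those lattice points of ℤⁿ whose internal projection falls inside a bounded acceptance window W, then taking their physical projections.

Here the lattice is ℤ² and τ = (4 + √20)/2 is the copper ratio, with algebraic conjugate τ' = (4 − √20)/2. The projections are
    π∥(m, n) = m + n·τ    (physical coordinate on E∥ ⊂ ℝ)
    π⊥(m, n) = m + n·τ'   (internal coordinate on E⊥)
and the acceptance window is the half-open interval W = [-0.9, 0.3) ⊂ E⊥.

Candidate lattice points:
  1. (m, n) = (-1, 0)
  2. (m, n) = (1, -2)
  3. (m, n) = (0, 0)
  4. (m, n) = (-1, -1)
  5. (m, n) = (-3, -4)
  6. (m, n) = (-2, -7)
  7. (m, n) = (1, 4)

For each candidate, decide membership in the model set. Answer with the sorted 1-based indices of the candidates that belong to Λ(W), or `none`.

3, 4, 6, 7

τ' = (4−√20)/2 ≈ -0.23607.
#1 (-1,0): internal coord -1 + (0)·τ' = -1.00000; -1.00000 ∉ [-0.9, 0.3) → out
#2 (1,-2): internal coord 1 + (-2)·τ' = +1.47214; +1.47214 ∉ [-0.9, 0.3) → out
#3 (0,0): internal coord 0 + (0)·τ' = +0.00000; +0.00000 ∈ [-0.9, 0.3) → IN Λ
#4 (-1,-1): internal coord -1 + (-1)·τ' = -0.76393; -0.76393 ∈ [-0.9, 0.3) → IN Λ
#5 (-3,-4): internal coord -3 + (-4)·τ' = -2.05573; -2.05573 ∉ [-0.9, 0.3) → out
#6 (-2,-7): internal coord -2 + (-7)·τ' = -0.34752; -0.34752 ∈ [-0.9, 0.3) → IN Λ
#7 (1,4): internal coord 1 + (4)·τ' = +0.05573; +0.05573 ∈ [-0.9, 0.3) → IN Λ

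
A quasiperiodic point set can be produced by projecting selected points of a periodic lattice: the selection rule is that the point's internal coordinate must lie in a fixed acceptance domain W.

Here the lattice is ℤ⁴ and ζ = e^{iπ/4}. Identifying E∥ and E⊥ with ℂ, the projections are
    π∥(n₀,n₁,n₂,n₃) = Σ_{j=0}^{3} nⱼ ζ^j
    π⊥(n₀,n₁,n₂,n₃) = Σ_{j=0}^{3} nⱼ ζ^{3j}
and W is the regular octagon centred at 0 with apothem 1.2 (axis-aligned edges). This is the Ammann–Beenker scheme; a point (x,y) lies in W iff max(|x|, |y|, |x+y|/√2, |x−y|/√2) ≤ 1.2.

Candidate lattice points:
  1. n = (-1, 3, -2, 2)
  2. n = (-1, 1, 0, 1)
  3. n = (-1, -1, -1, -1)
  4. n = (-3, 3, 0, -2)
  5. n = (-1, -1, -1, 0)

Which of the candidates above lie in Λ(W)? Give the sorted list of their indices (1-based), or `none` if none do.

3, 5

With ζ = e^{iπ/4} the internal vectors are ζ^0,ζ^3,ζ^6,ζ^9.
candidate 1: n = (-1, 3, -2, 2) → π⊥ ≈ (-1.70711, +5.53553); max(|x|,|y|,|x±y|/√2) = 5.53553 > 1.2 ⇒ ∉ W
candidate 2: n = (-1, 1, 0, 1) → π⊥ ≈ (-1.00000, +1.41421); max(|x|,|y|,|x±y|/√2) = 1.70711 > 1.2 ⇒ ∉ W
candidate 3: n = (-1, -1, -1, -1) → π⊥ ≈ (-1.00000, -0.41421); max(|x|,|y|,|x±y|/√2) = 1.00000 ≤ 1.2 ⇒ ∈ W
candidate 4: n = (-3, 3, 0, -2) → π⊥ ≈ (-6.53553, +0.70711); max(|x|,|y|,|x±y|/√2) = 6.53553 > 1.2 ⇒ ∉ W
candidate 5: n = (-1, -1, -1, 0) → π⊥ ≈ (-0.29289, +0.29289); max(|x|,|y|,|x±y|/√2) = 0.41421 ≤ 1.2 ⇒ ∈ W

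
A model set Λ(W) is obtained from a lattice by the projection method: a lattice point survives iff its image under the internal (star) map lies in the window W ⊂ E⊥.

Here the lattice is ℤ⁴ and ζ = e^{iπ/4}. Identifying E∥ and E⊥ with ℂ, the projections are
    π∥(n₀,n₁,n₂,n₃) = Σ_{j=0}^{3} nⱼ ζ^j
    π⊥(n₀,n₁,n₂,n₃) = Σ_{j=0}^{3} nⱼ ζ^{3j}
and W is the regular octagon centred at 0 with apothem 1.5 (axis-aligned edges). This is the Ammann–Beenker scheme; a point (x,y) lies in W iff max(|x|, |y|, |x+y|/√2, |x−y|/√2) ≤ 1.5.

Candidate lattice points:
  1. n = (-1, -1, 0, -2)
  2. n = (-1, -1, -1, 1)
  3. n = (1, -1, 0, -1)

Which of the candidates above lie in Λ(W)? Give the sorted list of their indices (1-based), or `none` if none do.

π⊥(n) = n₀ + n₁ζ³ + n₂ζ⁶ + n₃ζ⁹ where ζ = e^{iπ/4}.
candidate 1: n = (-1, -1, 0, -2) → π⊥ ≈ (-1.707107, -2.121320); max(|x|,|y|,|x±y|/√2) = 2.707107 > 1.5 ⇒ ∉ W
candidate 2: n = (-1, -1, -1, 1) → π⊥ ≈ (+0.414214, +1.000000); max(|x|,|y|,|x±y|/√2) = 1.000000 ≤ 1.5 ⇒ ∈ W
candidate 3: n = (1, -1, 0, -1) → π⊥ ≈ (+1.000000, -1.414214); max(|x|,|y|,|x±y|/√2) = 1.707107 > 1.5 ⇒ ∉ W

2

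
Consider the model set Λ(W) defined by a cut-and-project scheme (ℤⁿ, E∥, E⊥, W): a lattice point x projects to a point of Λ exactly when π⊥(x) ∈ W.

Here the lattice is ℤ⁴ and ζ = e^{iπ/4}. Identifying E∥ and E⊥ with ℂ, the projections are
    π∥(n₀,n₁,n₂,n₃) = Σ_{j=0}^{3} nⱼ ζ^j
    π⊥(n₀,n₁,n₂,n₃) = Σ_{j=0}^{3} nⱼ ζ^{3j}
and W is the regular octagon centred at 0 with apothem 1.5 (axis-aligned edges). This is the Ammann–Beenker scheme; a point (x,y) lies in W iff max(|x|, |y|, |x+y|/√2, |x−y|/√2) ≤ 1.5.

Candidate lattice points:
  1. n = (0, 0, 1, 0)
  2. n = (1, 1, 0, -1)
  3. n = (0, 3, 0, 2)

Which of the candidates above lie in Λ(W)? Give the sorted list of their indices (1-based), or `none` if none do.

π⊥(n) = n₀ + n₁ζ³ + n₂ζ⁶ + n₃ζ⁹ where ζ = e^{iπ/4}.
candidate 1: n = (0, 0, 1, 0) → π⊥ ≈ (+0.0000, -1.0000); max(|x|,|y|,|x±y|/√2) = 1.0000 ≤ 1.5 ⇒ ∈ W
candidate 2: n = (1, 1, 0, -1) → π⊥ ≈ (-0.4142, +0.0000); max(|x|,|y|,|x±y|/√2) = 0.4142 ≤ 1.5 ⇒ ∈ W
candidate 3: n = (0, 3, 0, 2) → π⊥ ≈ (-0.7071, +3.5355); max(|x|,|y|,|x±y|/√2) = 3.5355 > 1.5 ⇒ ∉ W

1, 2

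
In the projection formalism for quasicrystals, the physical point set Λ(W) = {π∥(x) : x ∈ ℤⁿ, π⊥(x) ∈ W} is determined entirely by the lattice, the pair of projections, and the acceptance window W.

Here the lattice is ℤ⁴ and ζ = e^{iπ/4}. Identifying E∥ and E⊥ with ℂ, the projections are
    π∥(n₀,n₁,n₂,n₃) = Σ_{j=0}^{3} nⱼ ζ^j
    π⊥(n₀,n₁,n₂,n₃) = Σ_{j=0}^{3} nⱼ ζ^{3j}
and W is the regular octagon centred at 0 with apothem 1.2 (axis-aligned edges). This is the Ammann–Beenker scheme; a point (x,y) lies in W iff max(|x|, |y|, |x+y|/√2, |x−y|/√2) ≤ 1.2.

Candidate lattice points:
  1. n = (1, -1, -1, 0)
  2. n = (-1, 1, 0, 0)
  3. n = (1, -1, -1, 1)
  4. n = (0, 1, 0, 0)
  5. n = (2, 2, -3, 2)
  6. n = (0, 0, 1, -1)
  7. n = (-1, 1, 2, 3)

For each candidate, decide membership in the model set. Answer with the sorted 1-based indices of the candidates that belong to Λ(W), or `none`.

4, 7

Internal map: ζ^{3j} for j=0..3 gives (1,0), (−√2/2,√2/2), (0,−1), (√2/2,√2/2).
#1 (1, -1, -1, 0): internal (1.7071, 0.2929); octagon support 1.7071 vs apothem 1.2 → ∉ W
#2 (-1, 1, 0, 0): internal (-1.7071, 0.7071); octagon support 1.7071 vs apothem 1.2 → ∉ W
#3 (1, -1, -1, 1): internal (2.4142, 1.0000); octagon support 2.4142 vs apothem 1.2 → ∉ W
#4 (0, 1, 0, 0): internal (-0.7071, 0.7071); octagon support 1.0000 vs apothem 1.2 → ∈ W
#5 (2, 2, -3, 2): internal (2.0000, 5.8284); octagon support 5.8284 vs apothem 1.2 → ∉ W
#6 (0, 0, 1, -1): internal (-0.7071, -1.7071); octagon support 1.7071 vs apothem 1.2 → ∉ W
#7 (-1, 1, 2, 3): internal (0.4142, 0.8284); octagon support 0.8787 vs apothem 1.2 → ∈ W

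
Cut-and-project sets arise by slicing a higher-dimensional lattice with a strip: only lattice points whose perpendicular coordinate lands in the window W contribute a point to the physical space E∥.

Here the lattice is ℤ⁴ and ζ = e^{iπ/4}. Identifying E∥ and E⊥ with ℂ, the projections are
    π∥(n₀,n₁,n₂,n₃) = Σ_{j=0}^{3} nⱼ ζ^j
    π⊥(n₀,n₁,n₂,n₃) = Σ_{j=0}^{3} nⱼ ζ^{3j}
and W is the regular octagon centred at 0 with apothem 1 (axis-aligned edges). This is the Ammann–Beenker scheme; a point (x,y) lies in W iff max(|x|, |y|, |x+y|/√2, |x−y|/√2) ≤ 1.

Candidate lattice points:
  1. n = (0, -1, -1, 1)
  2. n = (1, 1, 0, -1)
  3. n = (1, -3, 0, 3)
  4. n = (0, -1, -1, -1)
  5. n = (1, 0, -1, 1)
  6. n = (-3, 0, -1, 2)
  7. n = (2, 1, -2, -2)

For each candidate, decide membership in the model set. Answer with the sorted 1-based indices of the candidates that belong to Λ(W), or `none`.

2, 4

With ζ = e^{iπ/4} the internal vectors are ζ^0,ζ^3,ζ^6,ζ^9.
#1 (0, -1, -1, 1): internal (1.414214, 1.000000); octagon support 1.707107 vs apothem 1 → ∉ W
#2 (1, 1, 0, -1): internal (-0.414214, 0.000000); octagon support 0.414214 vs apothem 1 → ∈ W
#3 (1, -3, 0, 3): internal (5.242641, 0.000000); octagon support 5.242641 vs apothem 1 → ∉ W
#4 (0, -1, -1, -1): internal (0.000000, -0.414214); octagon support 0.414214 vs apothem 1 → ∈ W
#5 (1, 0, -1, 1): internal (1.707107, 1.707107); octagon support 2.414214 vs apothem 1 → ∉ W
#6 (-3, 0, -1, 2): internal (-1.585786, 2.414214); octagon support 2.828427 vs apothem 1 → ∉ W
#7 (2, 1, -2, -2): internal (-0.121320, 1.292893); octagon support 1.292893 vs apothem 1 → ∉ W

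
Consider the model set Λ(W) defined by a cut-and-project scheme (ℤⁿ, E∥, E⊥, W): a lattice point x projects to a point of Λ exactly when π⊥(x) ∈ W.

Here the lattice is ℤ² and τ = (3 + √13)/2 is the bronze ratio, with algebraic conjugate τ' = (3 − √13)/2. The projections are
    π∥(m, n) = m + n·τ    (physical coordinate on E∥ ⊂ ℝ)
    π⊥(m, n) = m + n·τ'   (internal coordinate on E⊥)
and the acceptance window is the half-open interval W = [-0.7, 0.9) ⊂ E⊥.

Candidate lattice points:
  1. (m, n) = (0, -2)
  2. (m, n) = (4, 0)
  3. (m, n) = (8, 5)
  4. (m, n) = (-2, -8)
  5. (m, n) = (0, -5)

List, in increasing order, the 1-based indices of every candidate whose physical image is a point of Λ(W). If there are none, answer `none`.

Numerically τ ≈ 3.30278 and τ' = −1/τ ≈ -0.30278.
#1 (0,-2): internal coord 0 + (-2)·τ' = +0.60555; +0.60555 ∈ [-0.7, 0.9) → IN Λ
#2 (4,0): internal coord 4 + (0)·τ' = +4.00000; +4.00000 ∉ [-0.7, 0.9) → out
#3 (8,5): internal coord 8 + (5)·τ' = +6.48612; +6.48612 ∉ [-0.7, 0.9) → out
#4 (-2,-8): internal coord -2 + (-8)·τ' = +0.42221; +0.42221 ∈ [-0.7, 0.9) → IN Λ
#5 (0,-5): internal coord 0 + (-5)·τ' = +1.51388; +1.51388 ∉ [-0.7, 0.9) → out

1, 4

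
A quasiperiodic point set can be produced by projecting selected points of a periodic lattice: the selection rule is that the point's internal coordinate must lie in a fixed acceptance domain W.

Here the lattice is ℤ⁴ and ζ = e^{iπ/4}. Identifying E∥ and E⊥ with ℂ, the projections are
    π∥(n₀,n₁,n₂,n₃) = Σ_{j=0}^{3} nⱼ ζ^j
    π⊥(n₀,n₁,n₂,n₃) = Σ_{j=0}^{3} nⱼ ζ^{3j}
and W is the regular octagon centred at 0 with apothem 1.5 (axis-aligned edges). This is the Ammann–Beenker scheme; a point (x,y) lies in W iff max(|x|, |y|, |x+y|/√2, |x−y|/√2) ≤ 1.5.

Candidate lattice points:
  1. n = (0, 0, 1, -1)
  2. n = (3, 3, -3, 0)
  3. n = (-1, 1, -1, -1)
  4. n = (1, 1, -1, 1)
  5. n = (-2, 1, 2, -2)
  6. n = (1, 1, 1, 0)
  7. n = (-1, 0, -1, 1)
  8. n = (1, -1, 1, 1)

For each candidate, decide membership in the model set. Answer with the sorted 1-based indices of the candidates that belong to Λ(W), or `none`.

Internal map: ζ^{3j} for j=0..3 gives (1,0), (−√2/2,√2/2), (0,−1), (√2/2,√2/2).
#1 (0, 0, 1, -1): internal (-0.7071, -1.7071); octagon support 1.7071 vs apothem 1.5 → ∉ W
#2 (3, 3, -3, 0): internal (0.8787, 5.1213); octagon support 5.1213 vs apothem 1.5 → ∉ W
#3 (-1, 1, -1, -1): internal (-2.4142, 1.0000); octagon support 2.4142 vs apothem 1.5 → ∉ W
#4 (1, 1, -1, 1): internal (1.0000, 2.4142); octagon support 2.4142 vs apothem 1.5 → ∉ W
#5 (-2, 1, 2, -2): internal (-4.1213, -2.7071); octagon support 4.8284 vs apothem 1.5 → ∉ W
#6 (1, 1, 1, 0): internal (0.2929, -0.2929); octagon support 0.4142 vs apothem 1.5 → ∈ W
#7 (-1, 0, -1, 1): internal (-0.2929, 1.7071); octagon support 1.7071 vs apothem 1.5 → ∉ W
#8 (1, -1, 1, 1): internal (2.4142, -1.0000); octagon support 2.4142 vs apothem 1.5 → ∉ W

6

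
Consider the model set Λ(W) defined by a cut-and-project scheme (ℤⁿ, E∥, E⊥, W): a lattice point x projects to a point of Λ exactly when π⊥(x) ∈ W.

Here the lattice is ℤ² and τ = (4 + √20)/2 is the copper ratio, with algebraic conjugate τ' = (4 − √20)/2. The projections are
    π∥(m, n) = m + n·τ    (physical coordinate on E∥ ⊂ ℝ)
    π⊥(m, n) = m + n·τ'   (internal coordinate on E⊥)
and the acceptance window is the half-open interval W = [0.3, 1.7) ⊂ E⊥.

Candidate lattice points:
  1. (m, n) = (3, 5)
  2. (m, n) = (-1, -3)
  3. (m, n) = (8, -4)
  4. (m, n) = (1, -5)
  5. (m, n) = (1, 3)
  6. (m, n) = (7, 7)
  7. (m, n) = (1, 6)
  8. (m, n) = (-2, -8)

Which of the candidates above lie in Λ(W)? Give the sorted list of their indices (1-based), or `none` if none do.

none

Numerically τ ≈ 4.23607 and τ' = −1/τ ≈ -0.23607.
candidate 1: (m,n)=(3,5) → π∥ = 3+5·τ ≈ 24.18034, π⊥ = 3+5·τ' ≈ 1.81966 ∉ [0.3, 1.7) ⇒ out
candidate 2: (m,n)=(-1,-3) → π∥ = -1-3·τ ≈ -13.70820, π⊥ = -1-3·τ' ≈ -0.29180 ∉ [0.3, 1.7) ⇒ out
candidate 3: (m,n)=(8,-4) → π∥ = 8-4·τ ≈ -8.94427, π⊥ = 8-4·τ' ≈ 8.94427 ∉ [0.3, 1.7) ⇒ out
candidate 4: (m,n)=(1,-5) → π∥ = 1-5·τ ≈ -20.18034, π⊥ = 1-5·τ' ≈ 2.18034 ∉ [0.3, 1.7) ⇒ out
candidate 5: (m,n)=(1,3) → π∥ = 1+3·τ ≈ 13.70820, π⊥ = 1+3·τ' ≈ 0.29180 ∉ [0.3, 1.7) ⇒ out
candidate 6: (m,n)=(7,7) → π∥ = 7+7·τ ≈ 36.65248, π⊥ = 7+7·τ' ≈ 5.34752 ∉ [0.3, 1.7) ⇒ out
candidate 7: (m,n)=(1,6) → π∥ = 1+6·τ ≈ 26.41641, π⊥ = 1+6·τ' ≈ -0.41641 ∉ [0.3, 1.7) ⇒ out
candidate 8: (m,n)=(-2,-8) → π∥ = -2-8·τ ≈ -35.88854, π⊥ = -2-8·τ' ≈ -0.11146 ∉ [0.3, 1.7) ⇒ out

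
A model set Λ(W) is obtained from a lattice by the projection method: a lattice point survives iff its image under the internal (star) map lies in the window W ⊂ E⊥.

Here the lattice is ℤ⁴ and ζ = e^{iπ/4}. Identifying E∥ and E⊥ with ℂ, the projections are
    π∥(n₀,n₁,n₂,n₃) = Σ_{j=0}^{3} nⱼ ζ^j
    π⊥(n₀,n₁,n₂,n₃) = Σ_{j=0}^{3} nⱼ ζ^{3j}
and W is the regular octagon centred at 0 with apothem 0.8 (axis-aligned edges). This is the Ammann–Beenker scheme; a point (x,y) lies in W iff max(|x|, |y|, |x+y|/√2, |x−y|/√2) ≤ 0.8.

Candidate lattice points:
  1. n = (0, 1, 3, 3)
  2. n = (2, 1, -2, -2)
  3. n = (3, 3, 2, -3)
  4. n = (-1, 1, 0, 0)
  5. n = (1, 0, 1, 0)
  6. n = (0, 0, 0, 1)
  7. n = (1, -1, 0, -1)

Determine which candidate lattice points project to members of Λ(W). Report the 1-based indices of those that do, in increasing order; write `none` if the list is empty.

With ζ = e^{iπ/4} the internal vectors are ζ^0,ζ^3,ζ^6,ζ^9.
#1 (0, 1, 3, 3): internal (1.41421, -0.17157); octagon support 1.41421 vs apothem 0.8 → ∉ W
#2 (2, 1, -2, -2): internal (-0.12132, 1.29289); octagon support 1.29289 vs apothem 0.8 → ∉ W
#3 (3, 3, 2, -3): internal (-1.24264, -2.00000); octagon support 2.29289 vs apothem 0.8 → ∉ W
#4 (-1, 1, 0, 0): internal (-1.70711, 0.70711); octagon support 1.70711 vs apothem 0.8 → ∉ W
#5 (1, 0, 1, 0): internal (1.00000, -1.00000); octagon support 1.41421 vs apothem 0.8 → ∉ W
#6 (0, 0, 0, 1): internal (0.70711, 0.70711); octagon support 1.00000 vs apothem 0.8 → ∉ W
#7 (1, -1, 0, -1): internal (1.00000, -1.41421); octagon support 1.70711 vs apothem 0.8 → ∉ W

none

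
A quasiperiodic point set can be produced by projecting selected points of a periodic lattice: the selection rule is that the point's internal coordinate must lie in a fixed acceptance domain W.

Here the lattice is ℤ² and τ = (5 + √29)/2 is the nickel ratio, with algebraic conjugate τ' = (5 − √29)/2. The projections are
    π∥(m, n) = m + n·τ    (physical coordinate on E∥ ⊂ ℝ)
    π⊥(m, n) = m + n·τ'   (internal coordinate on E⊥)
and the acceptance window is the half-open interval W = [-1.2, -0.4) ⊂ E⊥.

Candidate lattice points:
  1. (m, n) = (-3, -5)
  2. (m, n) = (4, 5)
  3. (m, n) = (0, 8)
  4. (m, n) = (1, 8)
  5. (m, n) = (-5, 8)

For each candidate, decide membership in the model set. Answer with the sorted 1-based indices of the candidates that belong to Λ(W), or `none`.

4

τ' = (5−√29)/2 ≈ -0.1926.
#1 (-3,-5): internal coord -3 + (-5)·τ' = -2.0371; -2.0371 ∉ [-1.2, -0.4) → out
#2 (4,5): internal coord 4 + (5)·τ' = +3.0371; +3.0371 ∉ [-1.2, -0.4) → out
#3 (0,8): internal coord 0 + (8)·τ' = -1.5407; -1.5407 ∉ [-1.2, -0.4) → out
#4 (1,8): internal coord 1 + (8)·τ' = -0.5407; -0.5407 ∈ [-1.2, -0.4) → IN Λ
#5 (-5,8): internal coord -5 + (8)·τ' = -6.5407; -6.5407 ∉ [-1.2, -0.4) → out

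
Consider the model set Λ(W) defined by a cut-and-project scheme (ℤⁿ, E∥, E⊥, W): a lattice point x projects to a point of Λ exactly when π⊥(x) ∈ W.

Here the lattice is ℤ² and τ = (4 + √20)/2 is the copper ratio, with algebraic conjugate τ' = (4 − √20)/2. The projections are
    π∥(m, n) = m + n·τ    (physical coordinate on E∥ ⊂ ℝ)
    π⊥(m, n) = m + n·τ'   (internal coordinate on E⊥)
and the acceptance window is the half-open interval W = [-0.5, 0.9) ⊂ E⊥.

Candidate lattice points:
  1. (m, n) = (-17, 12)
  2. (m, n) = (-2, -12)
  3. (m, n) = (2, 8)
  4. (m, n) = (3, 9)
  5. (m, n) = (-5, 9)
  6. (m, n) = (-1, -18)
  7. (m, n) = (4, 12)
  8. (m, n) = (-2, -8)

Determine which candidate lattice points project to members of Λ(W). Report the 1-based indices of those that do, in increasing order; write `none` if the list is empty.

τ' = (4−√20)/2 ≈ -0.23607.
#1 (-17,12): internal coord -17 + (12)·τ' = -19.83282; -19.83282 ∉ [-0.5, 0.9) → out
#2 (-2,-12): internal coord -2 + (-12)·τ' = +0.83282; +0.83282 ∈ [-0.5, 0.9) → IN Λ
#3 (2,8): internal coord 2 + (8)·τ' = +0.11146; +0.11146 ∈ [-0.5, 0.9) → IN Λ
#4 (3,9): internal coord 3 + (9)·τ' = +0.87539; +0.87539 ∈ [-0.5, 0.9) → IN Λ
#5 (-5,9): internal coord -5 + (9)·τ' = -7.12461; -7.12461 ∉ [-0.5, 0.9) → out
#6 (-1,-18): internal coord -1 + (-18)·τ' = +3.24922; +3.24922 ∉ [-0.5, 0.9) → out
#7 (4,12): internal coord 4 + (12)·τ' = +1.16718; +1.16718 ∉ [-0.5, 0.9) → out
#8 (-2,-8): internal coord -2 + (-8)·τ' = -0.11146; -0.11146 ∈ [-0.5, 0.9) → IN Λ

2, 3, 4, 8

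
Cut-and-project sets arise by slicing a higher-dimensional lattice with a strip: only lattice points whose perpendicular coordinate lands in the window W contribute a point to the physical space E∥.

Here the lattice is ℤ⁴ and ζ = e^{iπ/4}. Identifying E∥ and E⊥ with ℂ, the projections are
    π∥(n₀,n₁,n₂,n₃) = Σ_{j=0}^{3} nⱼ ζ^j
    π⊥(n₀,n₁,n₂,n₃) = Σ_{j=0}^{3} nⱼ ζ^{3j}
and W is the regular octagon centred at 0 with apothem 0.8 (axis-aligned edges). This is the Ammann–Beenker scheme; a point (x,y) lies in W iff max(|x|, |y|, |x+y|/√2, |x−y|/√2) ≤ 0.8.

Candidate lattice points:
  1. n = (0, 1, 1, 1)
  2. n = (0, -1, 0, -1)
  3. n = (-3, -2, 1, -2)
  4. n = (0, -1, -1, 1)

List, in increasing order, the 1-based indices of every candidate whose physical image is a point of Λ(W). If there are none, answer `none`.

1

Internal map: ζ^{3j} for j=0..3 gives (1,0), (−√2/2,√2/2), (0,−1), (√2/2,√2/2).
#1 (0, 1, 1, 1): internal (0.00000, 0.41421); octagon support 0.41421 vs apothem 0.8 → ∈ W
#2 (0, -1, 0, -1): internal (0.00000, -1.41421); octagon support 1.41421 vs apothem 0.8 → ∉ W
#3 (-3, -2, 1, -2): internal (-3.00000, -3.82843); octagon support 4.82843 vs apothem 0.8 → ∉ W
#4 (0, -1, -1, 1): internal (1.41421, 1.00000); octagon support 1.70711 vs apothem 0.8 → ∉ W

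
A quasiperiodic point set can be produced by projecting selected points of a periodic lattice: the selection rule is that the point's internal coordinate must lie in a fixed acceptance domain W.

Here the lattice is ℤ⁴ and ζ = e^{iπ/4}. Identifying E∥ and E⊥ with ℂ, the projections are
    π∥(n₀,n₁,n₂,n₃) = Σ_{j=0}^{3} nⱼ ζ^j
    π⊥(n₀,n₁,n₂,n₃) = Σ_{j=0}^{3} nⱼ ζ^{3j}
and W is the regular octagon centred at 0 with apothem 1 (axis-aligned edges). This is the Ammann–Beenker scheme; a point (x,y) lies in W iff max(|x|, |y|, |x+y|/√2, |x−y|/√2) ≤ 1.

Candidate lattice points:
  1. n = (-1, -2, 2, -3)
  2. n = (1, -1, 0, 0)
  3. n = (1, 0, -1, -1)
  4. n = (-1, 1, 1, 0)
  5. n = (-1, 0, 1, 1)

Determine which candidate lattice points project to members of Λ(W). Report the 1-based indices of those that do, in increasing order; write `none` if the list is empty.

π⊥(n) = n₀ + n₁ζ³ + n₂ζ⁶ + n₃ζ⁹ where ζ = e^{iπ/4}.
#1 (-1, -2, 2, -3): internal (-1.7071, -5.5355); octagon support 5.5355 vs apothem 1 → ∉ W
#2 (1, -1, 0, 0): internal (1.7071, -0.7071); octagon support 1.7071 vs apothem 1 → ∉ W
#3 (1, 0, -1, -1): internal (0.2929, 0.2929); octagon support 0.4142 vs apothem 1 → ∈ W
#4 (-1, 1, 1, 0): internal (-1.7071, -0.2929); octagon support 1.7071 vs apothem 1 → ∉ W
#5 (-1, 0, 1, 1): internal (-0.2929, -0.2929); octagon support 0.4142 vs apothem 1 → ∈ W

3, 5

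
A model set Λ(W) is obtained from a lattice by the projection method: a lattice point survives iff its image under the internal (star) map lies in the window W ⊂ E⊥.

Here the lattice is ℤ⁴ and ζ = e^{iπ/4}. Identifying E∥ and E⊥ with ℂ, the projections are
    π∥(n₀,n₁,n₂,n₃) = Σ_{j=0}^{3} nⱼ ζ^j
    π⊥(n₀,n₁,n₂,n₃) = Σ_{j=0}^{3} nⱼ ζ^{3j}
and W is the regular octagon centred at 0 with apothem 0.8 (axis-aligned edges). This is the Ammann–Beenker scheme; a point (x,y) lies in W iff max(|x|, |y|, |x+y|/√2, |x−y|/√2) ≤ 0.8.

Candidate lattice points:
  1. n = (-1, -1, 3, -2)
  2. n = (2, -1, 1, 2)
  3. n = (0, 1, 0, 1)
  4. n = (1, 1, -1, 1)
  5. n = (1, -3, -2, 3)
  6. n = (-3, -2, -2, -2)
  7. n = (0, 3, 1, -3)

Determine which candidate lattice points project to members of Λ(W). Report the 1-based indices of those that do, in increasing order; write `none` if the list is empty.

none

π⊥(n) = n₀ + n₁ζ³ + n₂ζ⁶ + n₃ζ⁹ where ζ = e^{iπ/4}.
candidate 1: n = (-1, -1, 3, -2) → π⊥ ≈ (-1.707107, -5.121320); max(|x|,|y|,|x±y|/√2) = 5.121320 > 0.8 ⇒ ∉ W
candidate 2: n = (2, -1, 1, 2) → π⊥ ≈ (+4.121320, -0.292893); max(|x|,|y|,|x±y|/√2) = 4.121320 > 0.8 ⇒ ∉ W
candidate 3: n = (0, 1, 0, 1) → π⊥ ≈ (+0.000000, +1.414214); max(|x|,|y|,|x±y|/√2) = 1.414214 > 0.8 ⇒ ∉ W
candidate 4: n = (1, 1, -1, 1) → π⊥ ≈ (+1.000000, +2.414214); max(|x|,|y|,|x±y|/√2) = 2.414214 > 0.8 ⇒ ∉ W
candidate 5: n = (1, -3, -2, 3) → π⊥ ≈ (+5.242641, +2.000000); max(|x|,|y|,|x±y|/√2) = 5.242641 > 0.8 ⇒ ∉ W
candidate 6: n = (-3, -2, -2, -2) → π⊥ ≈ (-3.000000, -0.828427); max(|x|,|y|,|x±y|/√2) = 3.000000 > 0.8 ⇒ ∉ W
candidate 7: n = (0, 3, 1, -3) → π⊥ ≈ (-4.242641, -1.000000); max(|x|,|y|,|x±y|/√2) = 4.242641 > 0.8 ⇒ ∉ W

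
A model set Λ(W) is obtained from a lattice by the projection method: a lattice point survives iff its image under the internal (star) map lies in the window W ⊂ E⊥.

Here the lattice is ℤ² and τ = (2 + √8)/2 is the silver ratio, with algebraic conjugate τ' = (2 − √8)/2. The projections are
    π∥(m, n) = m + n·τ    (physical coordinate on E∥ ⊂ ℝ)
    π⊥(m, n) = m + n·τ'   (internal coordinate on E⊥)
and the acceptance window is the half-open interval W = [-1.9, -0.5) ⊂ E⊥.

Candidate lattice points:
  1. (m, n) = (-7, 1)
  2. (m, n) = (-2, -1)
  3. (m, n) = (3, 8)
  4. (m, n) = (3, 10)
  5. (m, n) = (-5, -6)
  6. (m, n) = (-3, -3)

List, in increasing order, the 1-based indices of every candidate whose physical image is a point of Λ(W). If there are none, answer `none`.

τ' = (2−√8)/2 ≈ -0.41421.
candidate 1: (m,n)=(-7,1) → π∥ = -7+1·τ ≈ -4.58579, π⊥ = -7+1·τ' ≈ -7.41421 ∉ [-1.9, -0.5) ⇒ out
candidate 2: (m,n)=(-2,-1) → π∥ = -2-1·τ ≈ -4.41421, π⊥ = -2-1·τ' ≈ -1.58579 ∈ [-1.9, -0.5) ⇒ IN Λ
candidate 3: (m,n)=(3,8) → π∥ = 3+8·τ ≈ 22.31371, π⊥ = 3+8·τ' ≈ -0.31371 ∉ [-1.9, -0.5) ⇒ out
candidate 4: (m,n)=(3,10) → π∥ = 3+10·τ ≈ 27.14214, π⊥ = 3+10·τ' ≈ -1.14214 ∈ [-1.9, -0.5) ⇒ IN Λ
candidate 5: (m,n)=(-5,-6) → π∥ = -5-6·τ ≈ -19.48528, π⊥ = -5-6·τ' ≈ -2.51472 ∉ [-1.9, -0.5) ⇒ out
candidate 6: (m,n)=(-3,-3) → π∥ = -3-3·τ ≈ -10.24264, π⊥ = -3-3·τ' ≈ -1.75736 ∈ [-1.9, -0.5) ⇒ IN Λ

2, 4, 6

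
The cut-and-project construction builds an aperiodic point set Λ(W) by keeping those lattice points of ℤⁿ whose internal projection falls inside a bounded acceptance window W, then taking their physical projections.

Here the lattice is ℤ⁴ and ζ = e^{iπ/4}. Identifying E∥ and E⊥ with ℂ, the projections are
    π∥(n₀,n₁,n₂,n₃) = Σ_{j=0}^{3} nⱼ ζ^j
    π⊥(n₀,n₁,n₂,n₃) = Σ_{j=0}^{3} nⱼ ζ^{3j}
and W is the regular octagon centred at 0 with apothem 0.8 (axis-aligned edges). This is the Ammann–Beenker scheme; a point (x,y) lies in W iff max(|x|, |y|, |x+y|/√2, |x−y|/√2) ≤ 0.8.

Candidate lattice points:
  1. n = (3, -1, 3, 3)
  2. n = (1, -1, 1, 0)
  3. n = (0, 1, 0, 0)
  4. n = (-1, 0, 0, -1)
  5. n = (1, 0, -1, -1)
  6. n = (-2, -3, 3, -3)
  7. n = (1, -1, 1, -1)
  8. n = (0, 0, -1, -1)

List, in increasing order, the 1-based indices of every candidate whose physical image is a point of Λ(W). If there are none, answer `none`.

5, 8

π⊥(n) = n₀ + n₁ζ³ + n₂ζ⁶ + n₃ζ⁹ where ζ = e^{iπ/4}.
candidate 1: n = (3, -1, 3, 3) → π⊥ ≈ (+5.828427, -1.585786); max(|x|,|y|,|x±y|/√2) = 5.828427 > 0.8 ⇒ ∉ W
candidate 2: n = (1, -1, 1, 0) → π⊥ ≈ (+1.707107, -1.707107); max(|x|,|y|,|x±y|/√2) = 2.414214 > 0.8 ⇒ ∉ W
candidate 3: n = (0, 1, 0, 0) → π⊥ ≈ (-0.707107, +0.707107); max(|x|,|y|,|x±y|/√2) = 1.000000 > 0.8 ⇒ ∉ W
candidate 4: n = (-1, 0, 0, -1) → π⊥ ≈ (-1.707107, -0.707107); max(|x|,|y|,|x±y|/√2) = 1.707107 > 0.8 ⇒ ∉ W
candidate 5: n = (1, 0, -1, -1) → π⊥ ≈ (+0.292893, +0.292893); max(|x|,|y|,|x±y|/√2) = 0.414214 ≤ 0.8 ⇒ ∈ W
candidate 6: n = (-2, -3, 3, -3) → π⊥ ≈ (-2.000000, -7.242641); max(|x|,|y|,|x±y|/√2) = 7.242641 > 0.8 ⇒ ∉ W
candidate 7: n = (1, -1, 1, -1) → π⊥ ≈ (+1.000000, -2.414214); max(|x|,|y|,|x±y|/√2) = 2.414214 > 0.8 ⇒ ∉ W
candidate 8: n = (0, 0, -1, -1) → π⊥ ≈ (-0.707107, +0.292893); max(|x|,|y|,|x±y|/√2) = 0.707107 ≤ 0.8 ⇒ ∈ W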